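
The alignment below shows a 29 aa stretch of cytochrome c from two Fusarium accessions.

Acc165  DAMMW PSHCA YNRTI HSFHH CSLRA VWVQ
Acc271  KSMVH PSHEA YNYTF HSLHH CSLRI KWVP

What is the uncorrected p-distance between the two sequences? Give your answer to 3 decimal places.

Differing sites — 1:D/K; 2:A/S; 4:M/V; 5:W/H; 9:C/E; 13:R/Y; 15:I/F; 18:F/L; 25:A/I; 26:V/K; 29:Q/P.
There are 11 differences over 29 sites, so p = 11/29 = 0.379.

0.379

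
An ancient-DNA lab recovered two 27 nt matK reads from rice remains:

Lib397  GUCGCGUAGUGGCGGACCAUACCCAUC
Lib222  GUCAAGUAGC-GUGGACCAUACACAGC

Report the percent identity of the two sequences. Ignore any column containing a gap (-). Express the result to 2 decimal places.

76.92%

Excluding the 1 gap column leaves 26 comparable sites.
Differing sites — 4:G/A; 5:C/A; 10:U/C; 13:C/U; 23:C/A; 26:U/G.
20 of the 26 comparable sites match, so the percent identity is 20/26 × 100 = 76.92%.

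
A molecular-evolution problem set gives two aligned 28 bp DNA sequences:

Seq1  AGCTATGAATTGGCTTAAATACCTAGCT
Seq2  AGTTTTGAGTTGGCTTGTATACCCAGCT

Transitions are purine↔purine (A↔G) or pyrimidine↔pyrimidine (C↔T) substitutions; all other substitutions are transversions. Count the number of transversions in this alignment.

Mismatches occur at site 3 (C/T, transition), site 5 (A/T, transversion), site 9 (A/G, transition), site 17 (A/G, transition), site 18 (A/T, transversion), site 24 (T/C, transition).
Of the 6 differences, 4 transitions and 2 transversions, so the answer is 2.

2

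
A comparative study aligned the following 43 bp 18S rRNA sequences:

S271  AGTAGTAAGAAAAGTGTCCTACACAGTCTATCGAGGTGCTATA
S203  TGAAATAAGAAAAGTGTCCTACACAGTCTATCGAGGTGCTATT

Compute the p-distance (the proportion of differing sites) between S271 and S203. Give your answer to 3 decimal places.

Mismatches occur at site 1 (A↔T), site 3 (T↔A), site 5 (G↔A), site 43 (A↔T).
There are 4 differences over 43 sites, so p = 4/43 = 0.093.

0.093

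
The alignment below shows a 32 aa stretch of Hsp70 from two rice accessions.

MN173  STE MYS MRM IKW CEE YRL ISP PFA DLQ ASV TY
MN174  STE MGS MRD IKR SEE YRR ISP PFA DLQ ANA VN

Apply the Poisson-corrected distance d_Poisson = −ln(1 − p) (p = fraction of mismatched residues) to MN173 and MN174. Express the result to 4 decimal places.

The sequences differ at positions 5 (Y/G), 9 (M/D), 12 (W/R), 13 (C/S), 18 (L/R), 29 (S/N), 30 (V/A), 31 (T/V), 32 (Y/N).
p = 9/32 = 0.281250.
d = −ln(1 − 0.281250) = −ln(0.718750) = 0.3302.

0.3302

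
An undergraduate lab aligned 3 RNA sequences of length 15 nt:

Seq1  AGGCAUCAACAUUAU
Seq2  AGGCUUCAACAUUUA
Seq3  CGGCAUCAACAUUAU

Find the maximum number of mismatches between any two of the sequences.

Pairwise Hamming distances:
  Seq1 vs Seq2: 3
  Seq1 vs Seq3: 1
  Seq2 vs Seq3: 4
The largest is 4, between Seq2 and Seq3.

4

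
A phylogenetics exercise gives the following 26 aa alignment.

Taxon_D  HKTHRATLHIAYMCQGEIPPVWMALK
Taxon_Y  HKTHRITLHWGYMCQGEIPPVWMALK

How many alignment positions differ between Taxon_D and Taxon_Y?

Mismatches occur at site 6 (A→I), site 10 (I→W), site 11 (A→G).
That gives 3 mismatches out of 26 aligned sites, so the Hamming distance is 3.

3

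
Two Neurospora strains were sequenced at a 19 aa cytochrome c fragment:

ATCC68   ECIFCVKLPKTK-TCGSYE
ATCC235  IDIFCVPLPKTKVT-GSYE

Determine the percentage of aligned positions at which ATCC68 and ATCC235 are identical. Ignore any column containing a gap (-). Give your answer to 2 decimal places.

Excluding the 2 gap columns leaves 17 comparable sites.
Mismatches occur at site 1 (E↔I), site 2 (C↔D), site 7 (K↔P).
14 of the 17 comparable sites match, so the percent identity is 14/17 × 100 = 82.35%.

82.35%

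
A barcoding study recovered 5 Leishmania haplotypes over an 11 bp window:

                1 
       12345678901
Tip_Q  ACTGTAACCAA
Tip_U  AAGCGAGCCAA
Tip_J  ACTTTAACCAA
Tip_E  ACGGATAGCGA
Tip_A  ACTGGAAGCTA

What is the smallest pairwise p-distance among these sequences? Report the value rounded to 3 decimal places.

0.091

Pairwise Hamming distances:
  Tip_Q vs Tip_U: 5
  Tip_Q vs Tip_J: 1
  Tip_Q vs Tip_E: 5
  Tip_Q vs Tip_A: 3
  Tip_U vs Tip_J: 5
  Tip_U vs Tip_E: 7
  Tip_U vs Tip_A: 6
  Tip_J vs Tip_E: 6
  Tip_J vs Tip_A: 4
  Tip_E vs Tip_A: 4
The smallest is 1 mismatch, between Tip_Q and Tip_J; p = 1/11 = 0.091.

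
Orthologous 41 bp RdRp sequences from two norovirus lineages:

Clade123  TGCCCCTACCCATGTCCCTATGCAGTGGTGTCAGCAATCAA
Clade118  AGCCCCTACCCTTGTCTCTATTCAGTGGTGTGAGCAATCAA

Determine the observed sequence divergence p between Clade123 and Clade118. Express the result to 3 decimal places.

Mismatches occur at site 1 (T/A), site 12 (A/T), site 17 (C/T), site 22 (G/T), site 32 (C/G).
There are 5 differences over 41 sites, so p = 5/41 = 0.122.

0.122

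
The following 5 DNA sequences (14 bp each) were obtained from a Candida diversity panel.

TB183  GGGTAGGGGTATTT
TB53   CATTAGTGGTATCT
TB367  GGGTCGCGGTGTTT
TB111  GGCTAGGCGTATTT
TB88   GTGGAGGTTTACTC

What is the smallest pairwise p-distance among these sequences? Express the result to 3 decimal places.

0.143

Pairwise Hamming distances:
  TB183 vs TB53: 5
  TB183 vs TB367: 3
  TB183 vs TB111: 2
  TB183 vs TB88: 6
  TB53 vs TB367: 7
  TB53 vs TB111: 6
  TB53 vs TB88: 10
  TB367 vs TB111: 5
  TB367 vs TB88: 9
  TB111 vs TB88: 7
The smallest is 2 mismatches, between TB183 and TB111; p = 2/14 = 0.143.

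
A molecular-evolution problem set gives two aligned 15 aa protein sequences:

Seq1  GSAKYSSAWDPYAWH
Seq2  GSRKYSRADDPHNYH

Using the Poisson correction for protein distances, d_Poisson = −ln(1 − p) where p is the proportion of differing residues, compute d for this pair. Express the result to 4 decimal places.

0.5108

Mismatches occur at site 3 (A→R), site 7 (S→R), site 9 (W→D), site 12 (Y→H), site 13 (A→N), site 14 (W→Y).
p = 6/15 = 0.400000.
d = −ln(1 − 0.400000) = −ln(0.600000) = 0.5108.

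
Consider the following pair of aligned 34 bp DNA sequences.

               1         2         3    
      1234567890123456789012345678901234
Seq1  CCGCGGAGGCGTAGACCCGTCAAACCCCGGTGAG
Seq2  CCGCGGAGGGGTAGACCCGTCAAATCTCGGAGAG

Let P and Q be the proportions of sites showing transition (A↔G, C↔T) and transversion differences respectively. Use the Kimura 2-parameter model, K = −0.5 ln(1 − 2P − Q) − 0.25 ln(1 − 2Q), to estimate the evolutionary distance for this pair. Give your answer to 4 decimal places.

Differing sites — 10:C/G (Tv); 25:C/T (Ti); 27:C/T (Ti); 31:T/A (Tv).
Of the 4 differences, 2 transitions and 2 transversions over 34 sites: P = 2/34 = 0.058824, Q = 2/34 = 0.058824.
d = −0.5·ln(0.823528) − 0.25·ln(0.882352) = −0.5·(-0.194158) − 0.25·(-0.125164) = 0.1284.

0.1284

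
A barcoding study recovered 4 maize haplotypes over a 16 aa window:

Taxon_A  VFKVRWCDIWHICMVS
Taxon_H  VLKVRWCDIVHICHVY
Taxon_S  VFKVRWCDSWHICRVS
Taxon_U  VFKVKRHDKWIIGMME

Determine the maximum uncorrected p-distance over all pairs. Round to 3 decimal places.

0.688

Pairwise Hamming distances:
  Taxon_A vs Taxon_H: 4
  Taxon_A vs Taxon_S: 2
  Taxon_A vs Taxon_U: 8
  Taxon_H vs Taxon_S: 5
  Taxon_H vs Taxon_U: 11
  Taxon_S vs Taxon_U: 9
The largest is 11 mismatches, between Taxon_H and Taxon_U; p = 11/16 = 0.688.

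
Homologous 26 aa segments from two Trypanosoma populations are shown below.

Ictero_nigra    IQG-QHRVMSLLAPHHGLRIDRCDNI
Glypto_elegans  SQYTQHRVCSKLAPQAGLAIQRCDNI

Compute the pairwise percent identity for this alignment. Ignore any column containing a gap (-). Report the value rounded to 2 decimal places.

Excluding the 1 gap column leaves 25 comparable sites.
Differing sites — 1:I/S; 3:G/Y; 9:M/C; 11:L/K; 15:H/Q; 16:H/A; 19:R/A; 21:D/Q.
17 of the 25 comparable sites match, so the percent identity is 17/25 × 100 = 68.00%.

68.00%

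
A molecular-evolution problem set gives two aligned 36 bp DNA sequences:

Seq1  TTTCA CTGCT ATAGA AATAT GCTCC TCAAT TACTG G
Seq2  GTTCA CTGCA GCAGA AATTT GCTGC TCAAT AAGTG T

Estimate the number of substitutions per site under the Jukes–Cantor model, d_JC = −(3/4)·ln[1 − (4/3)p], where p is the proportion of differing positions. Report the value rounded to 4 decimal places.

Differing sites — 1:T/G; 10:T/A; 11:A/G; 12:T/C; 19:A/T; 24:C/G; 31:T/A; 33:C/G; 36:G/T.
p = 9/36 = 0.250000.
d = −0.75 · ln(1 − (4/3)·0.250000) = −0.75 · ln(0.666667) = −0.75 · (-0.405465) = 0.3041.

0.3041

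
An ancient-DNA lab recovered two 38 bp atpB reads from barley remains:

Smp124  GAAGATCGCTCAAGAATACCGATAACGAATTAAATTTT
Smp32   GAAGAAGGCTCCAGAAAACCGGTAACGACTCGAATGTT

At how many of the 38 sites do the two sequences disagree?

9

Mismatches occur at site 6 (T↔A), site 7 (C↔G), site 12 (A↔C), site 17 (T↔A), site 22 (A↔G), site 29 (A↔C), site 31 (T↔C), site 32 (A↔G), site 36 (T↔G).
That gives 9 mismatches out of 38 aligned sites, so the Hamming distance is 9.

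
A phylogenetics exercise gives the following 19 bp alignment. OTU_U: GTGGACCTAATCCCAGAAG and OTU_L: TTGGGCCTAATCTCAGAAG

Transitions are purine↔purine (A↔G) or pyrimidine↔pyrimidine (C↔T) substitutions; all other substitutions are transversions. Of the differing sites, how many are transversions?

1

Differing sites — 1:G/T (Tv); 5:A/G (Ti); 13:C/T (Ti).
Of the 3 differences, 2 transitions and 1 transversion, so the answer is 1.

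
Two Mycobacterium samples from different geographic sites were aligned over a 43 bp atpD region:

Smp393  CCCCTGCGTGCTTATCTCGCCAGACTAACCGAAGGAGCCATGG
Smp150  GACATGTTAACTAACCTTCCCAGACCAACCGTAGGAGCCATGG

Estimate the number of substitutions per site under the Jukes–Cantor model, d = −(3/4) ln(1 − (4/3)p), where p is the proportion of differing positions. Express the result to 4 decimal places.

0.3870

The sequences differ at positions 1 (C/G), 2 (C/A), 4 (C/A), 7 (C/T), 8 (G/T), 9 (T/A), 10 (G/A), 13 (T/A), 15 (T/C), 18 (C/T), 19 (G/C), 26 (T/C), 32 (A/T).
p = 13/43 = 0.302326.
d = −0.75 · ln(1 − (4/3)·0.302326) = −0.75 · ln(0.596899) = −0.75 · (-0.516007) = 0.3870.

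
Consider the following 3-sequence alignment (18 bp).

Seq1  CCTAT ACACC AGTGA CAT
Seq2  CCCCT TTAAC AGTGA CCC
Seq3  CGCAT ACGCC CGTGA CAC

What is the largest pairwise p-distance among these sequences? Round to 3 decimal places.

0.444

Pairwise Hamming distances:
  Seq1 vs Seq2: 7
  Seq1 vs Seq3: 5
  Seq2 vs Seq3: 8
The largest is 8 mismatches, between Seq2 and Seq3; p = 8/18 = 0.444.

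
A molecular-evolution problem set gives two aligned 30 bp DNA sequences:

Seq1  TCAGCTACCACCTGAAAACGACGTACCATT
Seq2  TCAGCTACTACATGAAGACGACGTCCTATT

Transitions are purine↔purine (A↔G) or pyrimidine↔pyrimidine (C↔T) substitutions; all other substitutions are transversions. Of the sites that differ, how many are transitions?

The sequences differ at positions 9 (C/T, transition), 12 (C/A, transversion), 17 (A/G, transition), 25 (A/C, transversion), 27 (C/T, transition).
Of the 5 differences, 3 transitions and 2 transversions, so the answer is 3.

3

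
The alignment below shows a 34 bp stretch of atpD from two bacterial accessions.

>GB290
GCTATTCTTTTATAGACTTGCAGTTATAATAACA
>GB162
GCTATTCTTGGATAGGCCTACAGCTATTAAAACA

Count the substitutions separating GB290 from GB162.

8

Mismatches occur at site 10 (T↔G), site 11 (T↔G), site 16 (A↔G), site 18 (T↔C), site 20 (G↔A), site 24 (T↔C), site 28 (A↔T), site 30 (T↔A).
That gives 8 mismatches out of 34 aligned sites, so the Hamming distance is 8.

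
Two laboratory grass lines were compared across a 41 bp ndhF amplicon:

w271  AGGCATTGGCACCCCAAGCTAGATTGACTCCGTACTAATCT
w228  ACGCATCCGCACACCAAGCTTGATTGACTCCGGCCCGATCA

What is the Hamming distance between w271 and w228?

Differing sites — 2:G/C; 7:T/C; 8:G/C; 13:C/A; 21:A/T; 33:T/G; 34:A/C; 36:T/C; 37:A/G; 41:T/A.
That gives 10 mismatches out of 41 aligned sites, so the Hamming distance is 10.

10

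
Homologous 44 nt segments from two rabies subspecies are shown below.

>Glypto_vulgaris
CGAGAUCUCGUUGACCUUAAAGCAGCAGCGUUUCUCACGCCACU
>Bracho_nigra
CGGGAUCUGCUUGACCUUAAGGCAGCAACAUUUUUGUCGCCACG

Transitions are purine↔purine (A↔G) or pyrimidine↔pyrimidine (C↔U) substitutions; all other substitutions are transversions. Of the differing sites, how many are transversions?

The sequences differ at positions 3 (A/G, transition), 9 (C/G, transversion), 10 (G/C, transversion), 21 (A/G, transition), 28 (G/A, transition), 30 (G/A, transition), 34 (C/U, transition), 36 (C/G, transversion), 37 (A/U, transversion), 44 (U/G, transversion).
Of the 10 differences, 5 transitions and 5 transversions, so the answer is 5.

5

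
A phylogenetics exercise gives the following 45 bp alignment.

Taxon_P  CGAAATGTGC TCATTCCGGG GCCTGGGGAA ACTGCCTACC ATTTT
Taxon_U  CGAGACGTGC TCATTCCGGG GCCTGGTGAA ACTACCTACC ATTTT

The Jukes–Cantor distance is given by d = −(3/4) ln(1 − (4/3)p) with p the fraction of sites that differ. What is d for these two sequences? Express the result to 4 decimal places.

Differing sites — 4:A/G; 6:T/C; 27:G/T; 34:G/A.
p = 4/45 = 0.088889.
d = −0.75 · ln(1 − (4/3)·0.088889) = −0.75 · ln(0.881481) = −0.75 · (-0.126152) = 0.0946.

0.0946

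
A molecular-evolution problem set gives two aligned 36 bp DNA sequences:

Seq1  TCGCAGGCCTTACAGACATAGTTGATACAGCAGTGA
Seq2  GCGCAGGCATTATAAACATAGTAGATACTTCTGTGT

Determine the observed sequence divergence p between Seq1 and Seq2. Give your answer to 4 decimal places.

Differing sites — 1:T/G; 9:C/A; 13:C/T; 15:G/A; 23:T/A; 29:A/T; 30:G/T; 32:A/T; 36:A/T.
There are 9 differences over 36 sites, so p = 9/36 = 0.2500.

0.2500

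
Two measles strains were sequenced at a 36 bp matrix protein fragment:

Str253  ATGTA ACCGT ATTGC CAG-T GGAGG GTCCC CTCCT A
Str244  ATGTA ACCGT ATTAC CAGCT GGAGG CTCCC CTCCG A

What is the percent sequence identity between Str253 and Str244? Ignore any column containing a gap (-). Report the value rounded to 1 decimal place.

91.4%

Excluding the 1 gap column leaves 35 comparable sites.
Mismatches occur at site 14 (G↔A), site 26 (G↔C), site 35 (T↔G).
32 of the 35 comparable sites match, so the percent identity is 32/35 × 100 = 91.4%.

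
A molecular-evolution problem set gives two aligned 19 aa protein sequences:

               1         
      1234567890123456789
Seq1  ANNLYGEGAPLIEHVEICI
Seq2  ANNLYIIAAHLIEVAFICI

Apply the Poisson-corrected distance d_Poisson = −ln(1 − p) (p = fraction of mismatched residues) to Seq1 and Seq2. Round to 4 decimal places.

0.4595

The sequences differ at positions 6 (G/I), 7 (E/I), 8 (G/A), 10 (P/H), 14 (H/V), 15 (V/A), 16 (E/F).
p = 7/19 = 0.368421.
d = −ln(1 − 0.368421) = −ln(0.631579) = 0.4595.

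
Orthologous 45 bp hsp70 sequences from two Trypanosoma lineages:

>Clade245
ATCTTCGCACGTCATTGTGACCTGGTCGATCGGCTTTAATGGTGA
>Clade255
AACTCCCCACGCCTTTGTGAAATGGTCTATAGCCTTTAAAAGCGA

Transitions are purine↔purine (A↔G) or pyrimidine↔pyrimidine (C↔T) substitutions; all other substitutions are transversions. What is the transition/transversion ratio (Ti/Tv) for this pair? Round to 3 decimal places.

Mismatches occur at site 2 (T↔A, transversion), site 5 (T↔C, transition), site 7 (G↔C, transversion), site 12 (T↔C, transition), site 14 (A↔T, transversion), site 21 (C↔A, transversion), site 22 (C↔A, transversion), site 28 (G↔T, transversion), site 31 (C↔A, transversion), site 33 (G↔C, transversion), site 40 (T↔A, transversion), site 41 (G↔A, transition), site 43 (T↔C, transition).
Of the 13 differences, 4 transitions and 9 transversions, so Ti/Tv = 4/9 = 0.444.

0.444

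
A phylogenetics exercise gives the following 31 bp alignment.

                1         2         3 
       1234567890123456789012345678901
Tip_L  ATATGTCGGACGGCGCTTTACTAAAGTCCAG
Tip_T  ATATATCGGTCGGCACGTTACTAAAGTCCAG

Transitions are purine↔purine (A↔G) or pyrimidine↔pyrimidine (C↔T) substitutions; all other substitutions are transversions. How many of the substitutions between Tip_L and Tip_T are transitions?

Differing sites — 5:G/A (Ti); 10:A/T (Tv); 15:G/A (Ti); 17:T/G (Tv).
Of the 4 differences, 2 transitions and 2 transversions, so the answer is 2.

2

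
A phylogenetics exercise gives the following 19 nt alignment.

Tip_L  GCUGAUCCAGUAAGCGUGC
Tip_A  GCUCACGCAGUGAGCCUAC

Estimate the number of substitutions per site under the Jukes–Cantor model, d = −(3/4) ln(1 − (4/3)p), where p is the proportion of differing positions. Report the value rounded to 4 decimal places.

0.4099

The sequences differ at positions 4 (G/C), 6 (U/C), 7 (C/G), 12 (A/G), 16 (G/C), 18 (G/A).
p = 6/19 = 0.315789.
d = −0.75 · ln(1 − (4/3)·0.315789) = −0.75 · ln(0.578948) = −0.75 · (-0.546543) = 0.4099.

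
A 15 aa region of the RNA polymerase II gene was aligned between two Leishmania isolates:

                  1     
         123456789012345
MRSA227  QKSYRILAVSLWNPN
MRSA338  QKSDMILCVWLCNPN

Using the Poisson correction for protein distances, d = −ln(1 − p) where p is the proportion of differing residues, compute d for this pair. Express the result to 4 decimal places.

Mismatches occur at site 4 (Y↔D), site 5 (R↔M), site 8 (A↔C), site 10 (S↔W), site 12 (W↔C).
p = 5/15 = 0.333333.
d = −ln(1 − 0.333333) = −ln(0.666667) = 0.4055.

0.4055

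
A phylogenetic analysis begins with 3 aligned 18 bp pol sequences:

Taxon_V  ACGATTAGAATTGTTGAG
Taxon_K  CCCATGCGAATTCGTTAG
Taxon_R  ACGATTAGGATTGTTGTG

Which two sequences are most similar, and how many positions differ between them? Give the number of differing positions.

Pairwise Hamming distances:
  Taxon_V vs Taxon_K: 7
  Taxon_V vs Taxon_R: 2
  Taxon_K vs Taxon_R: 9
The smallest is 2, between Taxon_V and Taxon_R.

2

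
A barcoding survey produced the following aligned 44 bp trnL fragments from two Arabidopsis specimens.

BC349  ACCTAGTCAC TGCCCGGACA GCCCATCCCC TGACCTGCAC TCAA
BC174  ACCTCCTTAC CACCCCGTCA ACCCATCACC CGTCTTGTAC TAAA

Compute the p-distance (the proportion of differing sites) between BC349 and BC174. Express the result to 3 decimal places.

0.318

Mismatches occur at site 5 (A/C), site 6 (G/C), site 8 (C/T), site 11 (T/C), site 12 (G/A), site 16 (G/C), site 18 (A/T), site 21 (G/A), site 28 (C/A), site 31 (T/C), site 33 (A/T), site 35 (C/T), site 38 (C/T), site 42 (C/A).
There are 14 differences over 44 sites, so p = 14/44 = 0.318.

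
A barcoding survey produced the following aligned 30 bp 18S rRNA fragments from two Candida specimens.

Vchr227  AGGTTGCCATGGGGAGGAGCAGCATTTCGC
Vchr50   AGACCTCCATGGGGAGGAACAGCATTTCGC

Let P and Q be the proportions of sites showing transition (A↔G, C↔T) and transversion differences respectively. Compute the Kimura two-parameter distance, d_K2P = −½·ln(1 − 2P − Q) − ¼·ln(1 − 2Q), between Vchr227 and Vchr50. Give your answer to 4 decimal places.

0.1956

The sequences differ at positions 3 (G/A, transition), 4 (T/C, transition), 5 (T/C, transition), 6 (G/T, transversion), 19 (G/A, transition).
Of the 5 differences, 4 transitions and 1 transversion over 30 sites: P = 4/30 = 0.133333, Q = 1/30 = 0.033333.
d = −0.5·ln(0.700001) − 0.25·ln(0.933334) = −0.5·(-0.356674) − 0.25·(-0.068992) = 0.1956.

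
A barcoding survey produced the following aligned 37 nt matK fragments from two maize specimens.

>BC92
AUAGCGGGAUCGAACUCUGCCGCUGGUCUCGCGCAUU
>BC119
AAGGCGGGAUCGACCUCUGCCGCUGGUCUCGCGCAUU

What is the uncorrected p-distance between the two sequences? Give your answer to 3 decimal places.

0.081

The sequences differ at positions 2 (U/A), 3 (A/G), 14 (A/C).
There are 3 differences over 37 sites, so p = 3/37 = 0.081.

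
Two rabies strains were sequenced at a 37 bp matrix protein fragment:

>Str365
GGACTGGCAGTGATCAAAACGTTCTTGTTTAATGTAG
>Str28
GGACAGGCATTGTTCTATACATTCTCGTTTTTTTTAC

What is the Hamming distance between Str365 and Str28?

11

Mismatches occur at site 5 (T↔A), site 10 (G↔T), site 13 (A↔T), site 16 (A↔T), site 18 (A↔T), site 21 (G↔A), site 26 (T↔C), site 31 (A↔T), site 32 (A↔T), site 34 (G↔T), site 37 (G↔C).
That gives 11 mismatches out of 37 aligned sites, so the Hamming distance is 11.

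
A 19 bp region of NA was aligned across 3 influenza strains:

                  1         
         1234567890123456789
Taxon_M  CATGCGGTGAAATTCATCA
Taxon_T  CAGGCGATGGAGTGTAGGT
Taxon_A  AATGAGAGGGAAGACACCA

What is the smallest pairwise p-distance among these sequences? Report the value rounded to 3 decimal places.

0.421

Pairwise Hamming distances:
  Taxon_M vs Taxon_T: 9
  Taxon_M vs Taxon_A: 8
  Taxon_T vs Taxon_A: 11
The smallest is 8 mismatches, between Taxon_M and Taxon_A; p = 8/19 = 0.421.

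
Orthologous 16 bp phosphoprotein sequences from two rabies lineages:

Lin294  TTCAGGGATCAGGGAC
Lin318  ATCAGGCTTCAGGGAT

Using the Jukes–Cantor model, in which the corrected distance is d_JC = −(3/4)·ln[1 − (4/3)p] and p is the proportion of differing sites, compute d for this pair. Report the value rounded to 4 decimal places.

Mismatches occur at site 1 (T→A), site 7 (G→C), site 8 (A→T), site 16 (C→T).
p = 4/16 = 0.250000.
d = −0.75 · ln(1 − (4/3)·0.250000) = −0.75 · ln(0.666667) = −0.75 · (-0.405465) = 0.3041.

0.3041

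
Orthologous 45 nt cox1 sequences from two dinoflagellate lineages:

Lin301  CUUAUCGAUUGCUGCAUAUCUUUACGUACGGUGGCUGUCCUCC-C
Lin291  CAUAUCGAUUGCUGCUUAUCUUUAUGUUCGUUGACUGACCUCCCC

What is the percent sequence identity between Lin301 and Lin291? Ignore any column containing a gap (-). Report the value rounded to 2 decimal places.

84.09%

Excluding the 1 gap column leaves 44 comparable sites.
The sequences differ at positions 2 (U/A), 16 (A/U), 25 (C/U), 28 (A/U), 31 (G/U), 34 (G/A), 38 (U/A).
37 of the 44 comparable sites match, so the percent identity is 37/44 × 100 = 84.09%.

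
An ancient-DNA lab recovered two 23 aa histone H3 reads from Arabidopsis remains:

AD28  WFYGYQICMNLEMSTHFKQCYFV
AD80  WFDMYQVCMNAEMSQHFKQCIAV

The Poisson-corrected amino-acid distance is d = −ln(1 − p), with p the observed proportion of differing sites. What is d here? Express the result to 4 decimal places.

Mismatches occur at site 3 (Y→D), site 4 (G→M), site 7 (I→V), site 11 (L→A), site 15 (T→Q), site 21 (Y→I), site 22 (F→A).
p = 7/23 = 0.304348.
d = −ln(1 − 0.304348) = −ln(0.695652) = 0.3629.

0.3629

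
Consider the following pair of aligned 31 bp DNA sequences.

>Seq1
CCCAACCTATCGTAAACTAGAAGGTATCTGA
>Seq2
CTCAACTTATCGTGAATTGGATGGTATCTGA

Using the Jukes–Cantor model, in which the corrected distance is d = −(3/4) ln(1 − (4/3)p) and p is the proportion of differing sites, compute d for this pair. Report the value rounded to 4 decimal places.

The sequences differ at positions 2 (C/T), 7 (C/T), 14 (A/G), 17 (C/T), 19 (A/G), 22 (A/T).
p = 6/31 = 0.193548.
d = −0.75 · ln(1 − (4/3)·0.193548) = −0.75 · ln(0.741936) = −0.75 · (-0.298492) = 0.2239.

0.2239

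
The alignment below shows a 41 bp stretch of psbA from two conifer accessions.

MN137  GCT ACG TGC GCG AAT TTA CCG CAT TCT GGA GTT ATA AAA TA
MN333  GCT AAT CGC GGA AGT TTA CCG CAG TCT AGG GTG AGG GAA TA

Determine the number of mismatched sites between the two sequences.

Mismatches occur at site 5 (C↔A), site 6 (G↔T), site 7 (T↔C), site 11 (C↔G), site 12 (G↔A), site 14 (A↔G), site 24 (T↔G), site 28 (G↔A), site 30 (A↔G), site 33 (T↔G), site 35 (T↔G), site 36 (A↔G), site 37 (A↔G).
That gives 13 mismatches out of 41 aligned sites, so the Hamming distance is 13.

13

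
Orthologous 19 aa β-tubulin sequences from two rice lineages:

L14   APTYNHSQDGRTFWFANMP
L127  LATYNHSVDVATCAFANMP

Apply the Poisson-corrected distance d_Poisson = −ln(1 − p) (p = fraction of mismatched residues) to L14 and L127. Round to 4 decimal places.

The sequences differ at positions 1 (A/L), 2 (P/A), 8 (Q/V), 10 (G/V), 11 (R/A), 13 (F/C), 14 (W/A).
p = 7/19 = 0.368421.
d = −ln(1 − 0.368421) = −ln(0.631579) = 0.4595.

0.4595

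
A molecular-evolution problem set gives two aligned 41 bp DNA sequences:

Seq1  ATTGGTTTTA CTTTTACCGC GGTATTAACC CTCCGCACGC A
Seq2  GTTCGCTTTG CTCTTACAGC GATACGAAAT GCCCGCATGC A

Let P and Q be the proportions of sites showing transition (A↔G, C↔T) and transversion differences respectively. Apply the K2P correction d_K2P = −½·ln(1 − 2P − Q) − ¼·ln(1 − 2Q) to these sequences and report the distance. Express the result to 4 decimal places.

0.4815

The sequences differ at positions 1 (A/G, transition), 4 (G/C, transversion), 6 (T/C, transition), 10 (A/G, transition), 13 (T/C, transition), 18 (C/A, transversion), 22 (G/A, transition), 25 (T/C, transition), 26 (T/G, transversion), 29 (C/A, transversion), 30 (C/T, transition), 31 (C/G, transversion), 32 (T/C, transition), 38 (C/T, transition).
Of the 14 differences, 9 transitions and 5 transversions over 41 sites: P = 9/41 = 0.219512, Q = 5/41 = 0.121951.
d = −0.5·ln(0.439025) − 0.25·ln(0.756098) = −0.5·(-0.823199) − 0.25·(-0.279584) = 0.4815.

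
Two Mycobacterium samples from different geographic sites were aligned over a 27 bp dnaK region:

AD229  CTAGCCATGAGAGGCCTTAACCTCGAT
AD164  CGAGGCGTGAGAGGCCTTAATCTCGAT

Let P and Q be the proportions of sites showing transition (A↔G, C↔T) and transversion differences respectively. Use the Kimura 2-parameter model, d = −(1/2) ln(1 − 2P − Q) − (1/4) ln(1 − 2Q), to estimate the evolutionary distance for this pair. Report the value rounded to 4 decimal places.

Mismatches occur at site 2 (T→G, transversion), site 5 (C→G, transversion), site 7 (A→G, transition), site 21 (C→T, transition).
Of the 4 differences, 2 transitions and 2 transversions over 27 sites: P = 2/27 = 0.074074, Q = 2/27 = 0.074074.
d = −0.5·ln(0.777778) − 0.25·ln(0.851852) = −0.5·(-0.251314) − 0.25·(-0.160342) = 0.1657.

0.1657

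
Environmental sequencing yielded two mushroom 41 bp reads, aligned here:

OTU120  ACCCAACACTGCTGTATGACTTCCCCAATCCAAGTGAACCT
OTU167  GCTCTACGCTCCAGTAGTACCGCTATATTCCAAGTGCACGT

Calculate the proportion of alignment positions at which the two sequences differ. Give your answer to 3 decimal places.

Differing sites — 1:A/G; 3:C/T; 5:A/T; 8:A/G; 11:G/C; 13:T/A; 17:T/G; 18:G/T; 21:T/C; 22:T/G; 24:C/T; 25:C/A; 26:C/T; 28:A/T; 37:A/C; 40:C/G.
There are 16 differences over 41 sites, so p = 16/41 = 0.390.

0.390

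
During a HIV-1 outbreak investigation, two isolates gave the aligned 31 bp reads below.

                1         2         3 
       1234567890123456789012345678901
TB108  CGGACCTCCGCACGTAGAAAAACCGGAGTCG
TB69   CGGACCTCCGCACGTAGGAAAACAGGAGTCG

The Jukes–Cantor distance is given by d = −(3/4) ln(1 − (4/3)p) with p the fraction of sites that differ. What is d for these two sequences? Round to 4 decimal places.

The sequences differ at positions 18 (A/G), 24 (C/A).
p = 2/31 = 0.064516.
d = −0.75 · ln(1 − (4/3)·0.064516) = −0.75 · ln(0.913979) = −0.75 · (-0.089948) = 0.0675.

0.0675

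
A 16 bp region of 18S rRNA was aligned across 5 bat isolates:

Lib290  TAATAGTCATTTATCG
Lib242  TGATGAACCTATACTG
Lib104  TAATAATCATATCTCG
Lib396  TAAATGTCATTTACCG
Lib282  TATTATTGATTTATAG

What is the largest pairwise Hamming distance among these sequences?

Pairwise Hamming distances:
  Lib290 vs Lib242: 8
  Lib290 vs Lib104: 3
  Lib290 vs Lib396: 3
  Lib290 vs Lib282: 4
  Lib242 vs Lib104: 7
  Lib242 vs Lib396: 8
  Lib242 vs Lib282: 10
  Lib104 vs Lib396: 6
  Lib104 vs Lib282: 6
  Lib396 vs Lib282: 7
The largest is 10, between Lib242 and Lib282.

10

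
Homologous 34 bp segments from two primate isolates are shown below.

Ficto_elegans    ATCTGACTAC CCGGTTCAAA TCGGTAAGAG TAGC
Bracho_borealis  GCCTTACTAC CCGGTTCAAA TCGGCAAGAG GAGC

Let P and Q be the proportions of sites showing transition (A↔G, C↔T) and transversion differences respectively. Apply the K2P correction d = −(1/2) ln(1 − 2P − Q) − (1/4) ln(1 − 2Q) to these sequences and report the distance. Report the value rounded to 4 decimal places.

The sequences differ at positions 1 (A/G, transition), 2 (T/C, transition), 5 (G/T, transversion), 25 (T/C, transition), 31 (T/G, transversion).
Of the 5 differences, 3 transitions and 2 transversions over 34 sites: P = 3/34 = 0.088235, Q = 2/34 = 0.058824.
d = −0.5·ln(0.764706) − 0.25·ln(0.882352) = −0.5·(-0.268264) − 0.25·(-0.125164) = 0.1654.

0.1654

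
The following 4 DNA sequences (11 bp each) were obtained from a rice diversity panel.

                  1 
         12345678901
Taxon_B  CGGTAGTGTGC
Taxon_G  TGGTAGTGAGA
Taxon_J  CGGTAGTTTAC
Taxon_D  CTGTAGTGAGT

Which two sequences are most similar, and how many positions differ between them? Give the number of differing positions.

Pairwise Hamming distances:
  Taxon_B vs Taxon_G: 3
  Taxon_B vs Taxon_J: 2
  Taxon_B vs Taxon_D: 3
  Taxon_G vs Taxon_J: 5
  Taxon_G vs Taxon_D: 3
  Taxon_J vs Taxon_D: 5
The smallest is 2, between Taxon_B and Taxon_J.

2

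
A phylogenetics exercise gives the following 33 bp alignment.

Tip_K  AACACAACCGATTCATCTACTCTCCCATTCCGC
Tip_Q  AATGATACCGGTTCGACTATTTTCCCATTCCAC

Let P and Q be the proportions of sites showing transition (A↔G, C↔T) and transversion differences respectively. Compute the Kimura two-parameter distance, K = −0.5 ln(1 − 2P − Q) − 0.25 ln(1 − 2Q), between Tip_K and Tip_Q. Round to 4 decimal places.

Differing sites — 3:C/T (Ti); 4:A/G (Ti); 5:C/A (Tv); 6:A/T (Tv); 11:A/G (Ti); 15:A/G (Ti); 16:T/A (Tv); 20:C/T (Ti); 22:C/T (Ti); 32:G/A (Ti).
Of the 10 differences, 7 transitions and 3 transversions over 33 sites: P = 7/33 = 0.212121, Q = 3/33 = 0.090909.
d = −0.5·ln(0.484849) − 0.25·ln(0.818182) = −0.5·(-0.723918) − 0.25·(-0.200670) = 0.4121.

0.4121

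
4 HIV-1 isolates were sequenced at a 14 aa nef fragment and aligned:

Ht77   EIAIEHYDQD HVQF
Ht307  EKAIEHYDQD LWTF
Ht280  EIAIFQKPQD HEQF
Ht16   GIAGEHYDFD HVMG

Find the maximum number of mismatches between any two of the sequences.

10

Pairwise Hamming distances:
  Ht77 vs Ht307: 4
  Ht77 vs Ht280: 5
  Ht77 vs Ht16: 5
  Ht307 vs Ht280: 8
  Ht307 vs Ht16: 8
  Ht280 vs Ht16: 10
The largest is 10, between Ht280 and Ht16.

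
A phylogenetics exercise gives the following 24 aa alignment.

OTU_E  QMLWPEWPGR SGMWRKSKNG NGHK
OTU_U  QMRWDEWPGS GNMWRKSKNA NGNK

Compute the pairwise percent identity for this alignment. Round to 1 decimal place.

Mismatches occur at site 3 (L/R), site 5 (P/D), site 10 (R/S), site 11 (S/G), site 12 (G/N), site 20 (G/A), site 23 (H/N).
17 of the 24 sites match, so the percent identity is 17/24 × 100 = 70.8%.

70.8%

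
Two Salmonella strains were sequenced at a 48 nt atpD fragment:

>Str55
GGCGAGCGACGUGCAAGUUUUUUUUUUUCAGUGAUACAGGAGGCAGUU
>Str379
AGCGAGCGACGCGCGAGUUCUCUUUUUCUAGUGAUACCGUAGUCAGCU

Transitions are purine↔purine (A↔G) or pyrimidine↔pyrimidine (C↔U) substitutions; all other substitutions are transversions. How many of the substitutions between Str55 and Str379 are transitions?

8

Mismatches occur at site 1 (G↔A, transition), site 12 (U↔C, transition), site 15 (A↔G, transition), site 20 (U↔C, transition), site 22 (U↔C, transition), site 28 (U↔C, transition), site 29 (C↔U, transition), site 38 (A↔C, transversion), site 40 (G↔U, transversion), site 43 (G↔U, transversion), site 47 (U↔C, transition).
Of the 11 differences, 8 transitions and 3 transversions, so the answer is 8.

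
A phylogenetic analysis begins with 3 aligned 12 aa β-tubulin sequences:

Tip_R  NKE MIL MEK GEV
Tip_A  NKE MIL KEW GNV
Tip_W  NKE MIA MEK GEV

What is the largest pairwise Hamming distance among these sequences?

4

Pairwise Hamming distances:
  Tip_R vs Tip_A: 3
  Tip_R vs Tip_W: 1
  Tip_A vs Tip_W: 4
The largest is 4, between Tip_A and Tip_W.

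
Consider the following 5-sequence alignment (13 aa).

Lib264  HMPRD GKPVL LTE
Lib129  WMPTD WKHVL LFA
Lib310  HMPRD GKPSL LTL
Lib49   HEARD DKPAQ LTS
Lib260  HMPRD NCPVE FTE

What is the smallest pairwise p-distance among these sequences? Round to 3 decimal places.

0.154

Pairwise Hamming distances:
  Lib264 vs Lib129: 6
  Lib264 vs Lib310: 2
  Lib264 vs Lib49: 6
  Lib264 vs Lib260: 4
  Lib129 vs Lib310: 7
  Lib129 vs Lib49: 10
  Lib129 vs Lib260: 9
  Lib310 vs Lib49: 6
  Lib310 vs Lib260: 6
  Lib49 vs Lib260: 8
The smallest is 2 mismatches, between Lib264 and Lib310; p = 2/13 = 0.154.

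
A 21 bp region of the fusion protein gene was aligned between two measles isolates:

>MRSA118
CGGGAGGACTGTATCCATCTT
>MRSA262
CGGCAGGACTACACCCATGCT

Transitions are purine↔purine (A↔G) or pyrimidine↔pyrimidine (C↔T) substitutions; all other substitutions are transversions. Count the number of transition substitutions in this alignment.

4

The sequences differ at positions 4 (G/C, transversion), 11 (G/A, transition), 12 (T/C, transition), 14 (T/C, transition), 19 (C/G, transversion), 20 (T/C, transition).
Of the 6 differences, 4 transitions and 2 transversions, so the answer is 4.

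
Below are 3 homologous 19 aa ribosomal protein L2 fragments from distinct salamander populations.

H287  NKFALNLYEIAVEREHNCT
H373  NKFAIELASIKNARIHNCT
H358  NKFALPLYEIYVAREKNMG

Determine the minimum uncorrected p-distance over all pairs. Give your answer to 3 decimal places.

0.316

Pairwise Hamming distances:
  H287 vs H373: 8
  H287 vs H358: 6
  H373 vs H358: 10
The smallest is 6 mismatches, between H287 and H358; p = 6/19 = 0.316.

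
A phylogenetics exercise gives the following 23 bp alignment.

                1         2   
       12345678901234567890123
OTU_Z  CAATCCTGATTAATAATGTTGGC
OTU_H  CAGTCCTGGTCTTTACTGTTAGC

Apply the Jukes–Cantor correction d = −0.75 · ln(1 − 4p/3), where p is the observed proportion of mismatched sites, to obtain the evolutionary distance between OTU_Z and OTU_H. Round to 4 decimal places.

Mismatches occur at site 3 (A↔G), site 9 (A↔G), site 11 (T↔C), site 12 (A↔T), site 13 (A↔T), site 16 (A↔C), site 21 (G↔A).
p = 7/23 = 0.304348.
d = −0.75 · ln(1 − (4/3)·0.304348) = −0.75 · ln(0.594203) = −0.75 · (-0.520534) = 0.3904.

0.3904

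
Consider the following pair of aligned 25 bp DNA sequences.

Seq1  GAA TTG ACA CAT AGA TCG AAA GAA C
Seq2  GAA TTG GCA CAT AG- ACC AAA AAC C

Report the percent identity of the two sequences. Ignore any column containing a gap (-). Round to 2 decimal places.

79.17%

Excluding the 1 gap column leaves 24 comparable sites.
Differing sites — 7:A/G; 16:T/A; 18:G/C; 22:G/A; 24:A/C.
19 of the 24 comparable sites match, so the percent identity is 19/24 × 100 = 79.17%.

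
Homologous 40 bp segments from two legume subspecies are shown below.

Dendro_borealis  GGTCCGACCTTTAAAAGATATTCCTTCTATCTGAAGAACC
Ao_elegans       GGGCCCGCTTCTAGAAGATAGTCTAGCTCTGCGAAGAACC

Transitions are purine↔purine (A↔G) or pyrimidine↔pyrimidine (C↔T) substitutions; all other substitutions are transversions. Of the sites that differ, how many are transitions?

6

Mismatches occur at site 3 (T↔G, transversion), site 6 (G↔C, transversion), site 7 (A↔G, transition), site 9 (C↔T, transition), site 11 (T↔C, transition), site 14 (A↔G, transition), site 21 (T↔G, transversion), site 24 (C↔T, transition), site 25 (T↔A, transversion), site 26 (T↔G, transversion), site 29 (A↔C, transversion), site 31 (C↔G, transversion), site 32 (T↔C, transition).
Of the 13 differences, 6 transitions and 7 transversions, so the answer is 6.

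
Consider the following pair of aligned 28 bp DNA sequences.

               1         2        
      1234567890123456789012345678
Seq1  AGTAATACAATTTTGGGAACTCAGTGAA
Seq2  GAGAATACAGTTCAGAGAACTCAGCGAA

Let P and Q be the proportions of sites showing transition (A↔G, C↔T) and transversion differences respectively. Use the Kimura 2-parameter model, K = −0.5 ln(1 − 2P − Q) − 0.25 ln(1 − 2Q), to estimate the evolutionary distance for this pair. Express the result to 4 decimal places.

0.3851

The sequences differ at positions 1 (A/G, transition), 2 (G/A, transition), 3 (T/G, transversion), 10 (A/G, transition), 13 (T/C, transition), 14 (T/A, transversion), 16 (G/A, transition), 25 (T/C, transition).
Of the 8 differences, 6 transitions and 2 transversions over 28 sites: P = 6/28 = 0.214286, Q = 2/28 = 0.071429.
d = −0.5·ln(0.499999) − 0.25·ln(0.857142) = −0.5·(-0.693149) − 0.25·(-0.154152) = 0.3851.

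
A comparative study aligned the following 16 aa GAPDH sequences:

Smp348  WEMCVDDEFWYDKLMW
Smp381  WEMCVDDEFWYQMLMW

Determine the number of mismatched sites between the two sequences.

2

Mismatches occur at site 12 (D↔Q), site 13 (K↔M).
That gives 2 mismatches out of 16 aligned sites, so the Hamming distance is 2.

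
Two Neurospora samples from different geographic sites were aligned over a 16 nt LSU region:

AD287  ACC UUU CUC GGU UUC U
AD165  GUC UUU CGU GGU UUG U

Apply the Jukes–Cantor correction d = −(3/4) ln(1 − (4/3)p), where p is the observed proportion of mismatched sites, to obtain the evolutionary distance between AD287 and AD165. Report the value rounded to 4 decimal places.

Differing sites — 1:A/G; 2:C/U; 8:U/G; 9:C/U; 15:C/G.
p = 5/16 = 0.312500.
d = −0.75 · ln(1 − (4/3)·0.312500) = −0.75 · ln(0.583333) = −0.75 · (-0.538997) = 0.4042.

0.4042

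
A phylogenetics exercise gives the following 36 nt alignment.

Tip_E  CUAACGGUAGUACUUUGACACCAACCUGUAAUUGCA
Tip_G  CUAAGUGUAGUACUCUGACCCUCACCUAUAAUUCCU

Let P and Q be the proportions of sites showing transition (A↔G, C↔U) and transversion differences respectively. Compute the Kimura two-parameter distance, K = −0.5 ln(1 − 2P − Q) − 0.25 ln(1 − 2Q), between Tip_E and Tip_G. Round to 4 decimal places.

0.3041

The sequences differ at positions 5 (C/G, transversion), 6 (G/U, transversion), 15 (U/C, transition), 20 (A/C, transversion), 22 (C/U, transition), 23 (A/C, transversion), 28 (G/A, transition), 34 (G/C, transversion), 36 (A/U, transversion).
Of the 9 differences, 3 transitions and 6 transversions over 36 sites: P = 3/36 = 0.083333, Q = 6/36 = 0.166667.
d = −0.5·ln(0.666667) − 0.25·ln(0.666666) = −0.5·(-0.405465) − 0.25·(-0.405466) = 0.3041.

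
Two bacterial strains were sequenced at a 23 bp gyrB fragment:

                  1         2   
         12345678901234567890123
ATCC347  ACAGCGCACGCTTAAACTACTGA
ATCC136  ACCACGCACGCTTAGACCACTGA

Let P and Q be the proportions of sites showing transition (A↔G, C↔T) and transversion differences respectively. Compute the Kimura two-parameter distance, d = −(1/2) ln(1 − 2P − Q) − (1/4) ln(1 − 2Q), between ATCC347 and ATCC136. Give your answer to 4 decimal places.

Differing sites — 3:A/C (Tv); 4:G/A (Ti); 15:A/G (Ti); 18:T/C (Ti).
Of the 4 differences, 3 transitions and 1 transversion over 23 sites: P = 3/23 = 0.130435, Q = 1/23 = 0.043478.
d = −0.5·ln(0.695652) − 0.25·ln(0.913044) = −0.5·(-0.362906) − 0.25·(-0.090971) = 0.2042.

0.2042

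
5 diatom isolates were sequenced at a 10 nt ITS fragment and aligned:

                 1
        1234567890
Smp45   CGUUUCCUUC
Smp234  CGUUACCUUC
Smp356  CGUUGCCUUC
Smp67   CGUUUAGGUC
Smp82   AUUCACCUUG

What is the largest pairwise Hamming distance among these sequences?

Pairwise Hamming distances:
  Smp45 vs Smp234: 1
  Smp45 vs Smp356: 1
  Smp45 vs Smp67: 3
  Smp45 vs Smp82: 5
  Smp234 vs Smp356: 1
  Smp234 vs Smp67: 4
  Smp234 vs Smp82: 4
  Smp356 vs Smp67: 4
  Smp356 vs Smp82: 5
  Smp67 vs Smp82: 8
The largest is 8, between Smp67 and Smp82.

8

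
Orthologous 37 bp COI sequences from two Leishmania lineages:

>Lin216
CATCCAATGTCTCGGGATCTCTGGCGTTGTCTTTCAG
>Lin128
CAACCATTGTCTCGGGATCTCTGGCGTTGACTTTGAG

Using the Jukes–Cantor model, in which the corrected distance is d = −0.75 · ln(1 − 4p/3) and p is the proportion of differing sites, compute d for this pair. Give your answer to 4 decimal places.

0.1167

The sequences differ at positions 3 (T/A), 7 (A/T), 30 (T/A), 35 (C/G).
p = 4/37 = 0.108108.
d = −0.75 · ln(1 − (4/3)·0.108108) = −0.75 · ln(0.855856) = −0.75 · (-0.155653) = 0.1167.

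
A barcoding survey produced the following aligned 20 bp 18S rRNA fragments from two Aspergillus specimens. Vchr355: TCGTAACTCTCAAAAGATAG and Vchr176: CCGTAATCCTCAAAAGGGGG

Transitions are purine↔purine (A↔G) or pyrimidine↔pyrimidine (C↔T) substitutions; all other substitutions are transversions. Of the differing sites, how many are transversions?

Differing sites — 1:T/C (Ti); 7:C/T (Ti); 8:T/C (Ti); 17:A/G (Ti); 18:T/G (Tv); 19:A/G (Ti).
Of the 6 differences, 5 transitions and 1 transversion, so the answer is 1.

1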